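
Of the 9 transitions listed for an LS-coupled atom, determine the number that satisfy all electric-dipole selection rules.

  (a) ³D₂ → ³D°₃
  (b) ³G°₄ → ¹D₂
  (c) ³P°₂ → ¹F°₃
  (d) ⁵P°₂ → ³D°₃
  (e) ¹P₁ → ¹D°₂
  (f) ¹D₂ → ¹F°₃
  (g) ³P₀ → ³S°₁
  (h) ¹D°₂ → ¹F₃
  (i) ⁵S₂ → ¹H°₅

5

(a) allowed
(b) forbidden (ΔS, ΔL, ΔJ fail)
(c) forbidden (parity, ΔS, ΔL fail)
(d) forbidden (parity, ΔS fail)
(e) allowed
(f) allowed
(g) allowed
(h) allowed
(i) forbidden (ΔS, ΔL, ΔJ fail)
Total allowed: 5 of 9.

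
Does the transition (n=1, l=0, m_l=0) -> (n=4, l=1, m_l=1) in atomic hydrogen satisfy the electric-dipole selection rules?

allowed

Initial l = 0, final l = 1, so Δl = +1. E1 requires Δl = ±1: satisfied.
Δm_l = 1 − (0) = +1. E1 requires Δm_l = 0, ±1: satisfied.
All E1 selection rules are satisfied.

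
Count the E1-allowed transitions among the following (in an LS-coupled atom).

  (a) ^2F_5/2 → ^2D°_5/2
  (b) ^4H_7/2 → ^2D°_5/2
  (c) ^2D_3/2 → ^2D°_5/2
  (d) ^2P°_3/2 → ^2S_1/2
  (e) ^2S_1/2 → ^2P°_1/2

4

(a) allowed
(b) forbidden (ΔS, ΔL fail)
(c) allowed
(d) allowed
(e) allowed
Total allowed: 4 of 5.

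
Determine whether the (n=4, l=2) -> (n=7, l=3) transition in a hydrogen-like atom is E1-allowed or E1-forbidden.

Δl = 3 − 2 = +1; the E1 rule Δl = ±1 is ✓.
All E1 selection rules are satisfied.

allowed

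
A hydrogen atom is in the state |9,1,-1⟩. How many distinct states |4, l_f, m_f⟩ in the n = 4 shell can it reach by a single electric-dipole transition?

4

E1 requires Δl = ±1, so l_f ∈ {0, 2}; with 0 ≤ l_f ≤ n_f−1 = 3, the allowed l_f values are {0, 2}.
For l_f = 0: m_f ∈ {m_i−1, m_i, m_i+1} ∩ [−0, 0] = {0} → 1 state.
For l_f = 2: m_f ∈ {m_i−1, m_i, m_i+1} ∩ [−2, 2] = {-2, -1, 0} → 3 states.
Total: 4.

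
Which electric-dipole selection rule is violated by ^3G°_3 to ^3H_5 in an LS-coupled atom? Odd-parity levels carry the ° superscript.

the ΔJ = 0, ±1 rule

Parity must change: odd → even — ok.
ΔS = 0: S: 1 → 1 — ok.
ΔL = 0, ±1 (not L=0↔0): L: 4 → 5, ΔL = +1 — ok.
ΔJ = 0, ±1 (not J=0↔0): J: 3 → 5, ΔJ = +2 — fails.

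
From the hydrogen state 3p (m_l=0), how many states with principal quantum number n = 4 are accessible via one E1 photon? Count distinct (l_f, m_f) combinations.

E1 requires Δl = ±1, so l_f ∈ {0, 2}; with 0 ≤ l_f ≤ n_f−1 = 3, the allowed l_f values are {0, 2}.
For l_f = 0: m_f ∈ {m_i−1, m_i, m_i+1} ∩ [−0, 0] = {0} → 1 state.
For l_f = 2: m_f ∈ {m_i−1, m_i, m_i+1} ∩ [−2, 2] = {-1, 0, 1} → 3 states.
Total: 4.

4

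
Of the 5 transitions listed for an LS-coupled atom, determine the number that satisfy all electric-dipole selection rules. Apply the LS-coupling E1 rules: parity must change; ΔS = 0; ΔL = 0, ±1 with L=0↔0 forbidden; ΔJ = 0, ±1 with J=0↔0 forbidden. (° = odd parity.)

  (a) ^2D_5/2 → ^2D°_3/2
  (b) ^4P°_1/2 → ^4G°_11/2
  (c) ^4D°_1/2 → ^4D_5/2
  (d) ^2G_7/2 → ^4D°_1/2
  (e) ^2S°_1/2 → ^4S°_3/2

1

(a) allowed
(b) forbidden (parity, ΔL, ΔJ fail)
(c) forbidden (ΔJ fails)
(d) forbidden (ΔS, ΔL, ΔJ fail)
(e) forbidden (parity, ΔS, ΔL fail)
Total allowed: 1 of 5.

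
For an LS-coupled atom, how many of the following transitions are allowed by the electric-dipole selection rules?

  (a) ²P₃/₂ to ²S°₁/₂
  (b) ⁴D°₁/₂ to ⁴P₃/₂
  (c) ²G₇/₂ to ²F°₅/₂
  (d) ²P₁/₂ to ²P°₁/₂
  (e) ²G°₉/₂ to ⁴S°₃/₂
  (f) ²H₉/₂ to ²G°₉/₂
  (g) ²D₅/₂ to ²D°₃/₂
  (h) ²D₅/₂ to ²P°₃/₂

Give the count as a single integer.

(a) allowed
(b) allowed
(c) allowed
(d) allowed
(e) forbidden (parity, ΔS, ΔL, ΔJ fail)
(f) allowed
(g) allowed
(h) allowed
Total allowed: 7 of 8.

7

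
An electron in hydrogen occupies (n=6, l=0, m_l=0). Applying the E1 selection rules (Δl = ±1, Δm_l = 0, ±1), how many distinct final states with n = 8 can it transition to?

E1 requires Δl = ±1, so l_f ∈ {-1, 1}; with 0 ≤ l_f ≤ n_f−1 = 7, the allowed l_f values are {1}.
For l_f = 1: m_f ∈ {m_i−1, m_i, m_i+1} ∩ [−1, 1] = {-1, 0, 1} → 3 states.
Total: 3.

3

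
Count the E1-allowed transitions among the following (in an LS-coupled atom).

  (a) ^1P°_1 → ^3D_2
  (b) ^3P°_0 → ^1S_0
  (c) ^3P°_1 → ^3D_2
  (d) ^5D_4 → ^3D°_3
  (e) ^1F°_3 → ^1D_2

2

(a) forbidden (ΔS fails)
(b) forbidden (ΔS, ΔJ fail)
(c) allowed
(d) forbidden (ΔS fails)
(e) allowed
Total allowed: 2 of 5.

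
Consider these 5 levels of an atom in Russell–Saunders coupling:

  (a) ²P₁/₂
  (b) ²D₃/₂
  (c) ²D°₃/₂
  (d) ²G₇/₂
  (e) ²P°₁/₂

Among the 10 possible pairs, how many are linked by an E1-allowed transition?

(a)–(b): forbidden (parity).
(a)–(c): allowed.
(a)–(d): forbidden (parity, ΔL, ΔJ).
(a)–(e): allowed.
(b)–(c): allowed.
(b)–(d): forbidden (parity, ΔL, ΔJ).
(b)–(e): allowed.
(c)–(d): forbidden (ΔL, ΔJ).
(c)–(e): forbidden (parity).
(d)–(e): forbidden (ΔL, ΔJ).
Allowed pairs: 4 of 10.

4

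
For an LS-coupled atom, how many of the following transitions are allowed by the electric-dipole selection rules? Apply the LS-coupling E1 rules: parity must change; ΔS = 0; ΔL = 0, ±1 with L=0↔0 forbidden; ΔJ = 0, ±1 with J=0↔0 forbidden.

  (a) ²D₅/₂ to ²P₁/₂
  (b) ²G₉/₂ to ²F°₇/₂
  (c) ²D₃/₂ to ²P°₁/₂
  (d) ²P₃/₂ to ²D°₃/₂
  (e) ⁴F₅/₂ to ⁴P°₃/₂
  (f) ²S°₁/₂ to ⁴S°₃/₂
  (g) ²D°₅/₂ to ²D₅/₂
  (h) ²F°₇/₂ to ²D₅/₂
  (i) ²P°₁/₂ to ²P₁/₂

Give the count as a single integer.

6

(a) forbidden (parity, ΔJ fail)
(b) allowed
(c) allowed
(d) allowed
(e) forbidden (ΔL fails)
(f) forbidden (parity, ΔS, ΔL fail)
(g) allowed
(h) allowed
(i) allowed
Total allowed: 6 of 9.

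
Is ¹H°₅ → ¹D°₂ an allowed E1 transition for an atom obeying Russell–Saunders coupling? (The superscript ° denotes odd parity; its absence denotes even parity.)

Reading off the term symbols: S 0→0, L 5→2, J 5→2, parity odd→odd.
Parity must change: odd → odd — violated.
ΔS = 0: S: 0 → 0 — satisfied.
ΔL = 0, ±1 (not L=0↔0): L: 5 → 2, ΔL = -3 — violated.
ΔJ = 0, ±1 (not J=0↔0): J: 5 → 2, ΔJ = -3 — violated.
Rule(s) violated: parity, ΔL, ΔJ.

forbidden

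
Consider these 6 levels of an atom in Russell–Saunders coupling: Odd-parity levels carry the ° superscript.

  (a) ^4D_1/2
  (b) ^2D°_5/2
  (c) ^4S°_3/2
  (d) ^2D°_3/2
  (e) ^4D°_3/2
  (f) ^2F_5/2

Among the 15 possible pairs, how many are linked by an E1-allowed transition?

3

(a)–(b): forbidden (ΔS, ΔJ).
(a)–(c): forbidden (ΔL).
(a)–(d): forbidden (ΔS).
(a)–(e): allowed.
(a)–(f): forbidden (parity, ΔS, ΔJ).
(b)–(c): forbidden (parity, ΔS, ΔL).
(b)–(d): forbidden (parity).
(b)–(e): forbidden (parity, ΔS).
(b)–(f): allowed.
(c)–(d): forbidden (parity, ΔS, ΔL).
(c)–(e): forbidden (parity, ΔL).
(c)–(f): forbidden (ΔS, ΔL).
(d)–(e): forbidden (parity, ΔS).
(d)–(f): allowed.
(e)–(f): forbidden (ΔS).
Allowed pairs: 3 of 15.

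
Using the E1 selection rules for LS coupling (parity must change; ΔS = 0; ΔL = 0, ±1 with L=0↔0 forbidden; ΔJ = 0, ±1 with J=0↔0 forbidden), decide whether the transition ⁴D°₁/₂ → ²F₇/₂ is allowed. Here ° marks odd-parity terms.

forbidden

Initial level: S=3/2, L=2, J=1/2, parity odd. Final level: S=1/2, L=3, J=7/2, parity even.
Parity must change: odd → even — ✓.
ΔS = 0: S: 3/2 → 1/2 — ✗.
ΔL = 0, ±1 (not L=0↔0): L: 2 → 3, ΔL = +1 — ✓.
ΔJ = 0, ±1 (not J=0↔0): J: 1/2 → 7/2, ΔJ = +3 — ✗.
Rule(s) violated: ΔS, ΔJ.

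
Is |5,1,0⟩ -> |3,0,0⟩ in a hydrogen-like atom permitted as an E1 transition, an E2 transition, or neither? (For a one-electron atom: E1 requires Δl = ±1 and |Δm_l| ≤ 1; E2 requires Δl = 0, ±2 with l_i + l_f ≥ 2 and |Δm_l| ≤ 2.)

E1

Δl = 0 − 1 = -1; l_i + l_f = 1.
Δm_l = +0.
E1 (Δl = ±1, |Δm_l| ≤ 1): satisfied.
E2 (Δl = 0,±2, l_i+l_f ≥ 2, |Δm_l| ≤ 2): not satisfied.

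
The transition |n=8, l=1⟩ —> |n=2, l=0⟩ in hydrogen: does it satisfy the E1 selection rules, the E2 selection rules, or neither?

Δl = 0 − 1 = -1; l_i + l_f = 1.
E1 (Δl = ±1): satisfied.
E2 (Δl = 0,±2, l_i+l_f ≥ 2): not satisfied.

E1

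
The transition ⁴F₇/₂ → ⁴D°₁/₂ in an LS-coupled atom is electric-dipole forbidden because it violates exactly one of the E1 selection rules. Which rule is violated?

Reading off the term symbols: S 3/2→3/2, L 3→2, J 7/2→1/2, parity even→odd.
ΔL = 0, ±1 (not L=0↔0): L: 3 → 2, ΔL = -1 — ok.
ΔJ = 0, ±1 (not J=0↔0): J: 7/2 → 1/2, ΔJ = -3 — fails.
ΔS = 0: S: 3/2 → 3/2 — ok.
Parity must change: even → odd — ok.

the ΔJ = 0, ±1 rule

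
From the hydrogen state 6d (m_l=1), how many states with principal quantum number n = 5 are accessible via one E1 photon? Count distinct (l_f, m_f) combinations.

5

E1 requires Δl = ±1, so l_f ∈ {1, 3}; with 0 ≤ l_f ≤ n_f−1 = 4, the allowed l_f values are {1, 3}.
For l_f = 1: m_f ∈ {m_i−1, m_i, m_i+1} ∩ [−1, 1] = {0, 1} → 2 states.
For l_f = 3: m_f ∈ {m_i−1, m_i, m_i+1} ∩ [−3, 3] = {0, 1, 2} → 3 states.
Total: 5.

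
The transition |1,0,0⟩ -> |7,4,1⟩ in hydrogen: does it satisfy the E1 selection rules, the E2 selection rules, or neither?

neither

Δl = 4 − 0 = +4; l_i + l_f = 4.
Δm_l = +1.
E1 (Δl = ±1, |Δm_l| ≤ 1): not satisfied.
E2 (Δl = 0,±2, l_i+l_f ≥ 2, |Δm_l| ≤ 2): not satisfied.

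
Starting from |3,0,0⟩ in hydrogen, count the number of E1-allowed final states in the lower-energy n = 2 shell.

E1 requires Δl = ±1, so l_f ∈ {-1, 1}; with 0 ≤ l_f ≤ n_f−1 = 1, the allowed l_f values are {1}.
For l_f = 1: m_f ∈ {m_i−1, m_i, m_i+1} ∩ [−1, 1] = {-1, 0, 1} → 3 states.
Total: 3.

3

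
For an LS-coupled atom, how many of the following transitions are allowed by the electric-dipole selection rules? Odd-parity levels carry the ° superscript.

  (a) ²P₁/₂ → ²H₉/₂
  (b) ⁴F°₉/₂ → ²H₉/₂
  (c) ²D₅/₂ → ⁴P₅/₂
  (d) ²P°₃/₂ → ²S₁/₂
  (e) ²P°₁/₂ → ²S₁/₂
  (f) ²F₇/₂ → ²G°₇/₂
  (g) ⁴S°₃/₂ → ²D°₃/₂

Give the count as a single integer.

3

(a) forbidden (parity, ΔL, ΔJ fail)
(b) forbidden (ΔS, ΔL fail)
(c) forbidden (parity, ΔS fail)
(d) allowed
(e) allowed
(f) allowed
(g) forbidden (parity, ΔS, ΔL fail)
Total allowed: 3 of 7.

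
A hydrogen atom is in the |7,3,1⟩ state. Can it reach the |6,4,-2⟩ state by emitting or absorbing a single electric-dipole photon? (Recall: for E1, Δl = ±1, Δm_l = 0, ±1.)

forbidden

l: 3 → 4 (Δl = +1). Δl = ±1 satisfied.
m_l: 1 → -2 (Δm_l = -3). |Δm_l| ≤ 1 violated.
The transition is electric-dipole forbidden.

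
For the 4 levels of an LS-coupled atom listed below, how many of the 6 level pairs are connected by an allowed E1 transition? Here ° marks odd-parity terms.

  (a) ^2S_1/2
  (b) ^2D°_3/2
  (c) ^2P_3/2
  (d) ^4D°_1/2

(a)–(b): forbidden (ΔL).
(a)–(c): forbidden (parity).
(a)–(d): forbidden (ΔS, ΔL).
(b)–(c): allowed.
(b)–(d): forbidden (parity, ΔS).
(c)–(d): forbidden (ΔS).
Allowed pairs: 1 of 6.

1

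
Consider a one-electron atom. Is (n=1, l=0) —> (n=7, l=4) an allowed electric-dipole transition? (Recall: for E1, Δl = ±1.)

forbidden

l: 0 → 4 (Δl = +4). Δl = ±1 ✗.
The transition is electric-dipole forbidden.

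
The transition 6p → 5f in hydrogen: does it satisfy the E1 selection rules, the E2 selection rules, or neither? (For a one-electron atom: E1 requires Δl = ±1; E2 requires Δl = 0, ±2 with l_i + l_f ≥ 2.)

E2

Δl = 3 − 1 = +2; l_i + l_f = 4.
E1 (Δl = ±1): not satisfied.
E2 (Δl = 0,±2, l_i+l_f ≥ 2): satisfied.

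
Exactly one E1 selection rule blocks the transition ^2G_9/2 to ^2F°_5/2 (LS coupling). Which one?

the ΔJ = 0, ±1 rule

Initial level: S=1/2, L=4, J=9/2, parity even. Final level: S=1/2, L=3, J=5/2, parity odd.
Parity must change: even → odd — ✓.
ΔS = 0: S: 1/2 → 1/2 — ✓.
ΔL = 0, ±1 (not L=0↔0): L: 4 → 3, ΔL = -1 — ✓.
ΔJ = 0, ±1 (not J=0↔0): J: 9/2 → 5/2, ΔJ = -2 — ✗.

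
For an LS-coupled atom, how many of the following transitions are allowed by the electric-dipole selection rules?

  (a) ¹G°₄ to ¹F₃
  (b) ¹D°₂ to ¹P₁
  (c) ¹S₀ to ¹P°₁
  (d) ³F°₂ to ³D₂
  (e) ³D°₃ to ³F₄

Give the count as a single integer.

(a) allowed
(b) allowed
(c) allowed
(d) allowed
(e) allowed
Total allowed: 5 of 5.

5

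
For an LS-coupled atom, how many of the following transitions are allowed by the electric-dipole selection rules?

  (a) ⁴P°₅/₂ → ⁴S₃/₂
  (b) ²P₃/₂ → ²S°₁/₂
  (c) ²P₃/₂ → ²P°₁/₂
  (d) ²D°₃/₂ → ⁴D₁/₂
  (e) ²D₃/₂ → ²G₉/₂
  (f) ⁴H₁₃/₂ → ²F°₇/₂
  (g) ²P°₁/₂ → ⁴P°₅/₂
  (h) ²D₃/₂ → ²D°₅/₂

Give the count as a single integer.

(a) allowed
(b) allowed
(c) allowed
(d) forbidden (ΔS fails)
(e) forbidden (parity, ΔL, ΔJ fail)
(f) forbidden (ΔS, ΔL, ΔJ fail)
(g) forbidden (parity, ΔS, ΔJ fail)
(h) allowed
Total allowed: 4 of 8.

4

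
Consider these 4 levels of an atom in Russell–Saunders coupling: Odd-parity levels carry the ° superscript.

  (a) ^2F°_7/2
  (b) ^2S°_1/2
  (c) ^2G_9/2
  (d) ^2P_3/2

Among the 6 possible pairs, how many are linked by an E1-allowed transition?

2

(a)–(b): forbidden (parity, ΔL, ΔJ).
(a)–(c): allowed.
(a)–(d): forbidden (ΔL, ΔJ).
(b)–(c): forbidden (ΔL, ΔJ).
(b)–(d): allowed.
(c)–(d): forbidden (parity, ΔL, ΔJ).
Allowed pairs: 2 of 6.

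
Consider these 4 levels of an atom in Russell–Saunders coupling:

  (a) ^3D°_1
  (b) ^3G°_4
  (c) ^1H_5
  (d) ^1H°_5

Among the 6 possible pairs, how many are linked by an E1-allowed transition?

1

(a)–(b): forbidden (parity, ΔL, ΔJ).
(a)–(c): forbidden (ΔS, ΔL, ΔJ).
(a)–(d): forbidden (parity, ΔS, ΔL, ΔJ).
(b)–(c): forbidden (ΔS).
(b)–(d): forbidden (parity, ΔS).
(c)–(d): allowed.
Allowed pairs: 1 of 6.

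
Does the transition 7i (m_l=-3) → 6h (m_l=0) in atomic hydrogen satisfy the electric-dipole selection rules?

l: 6 → 5 (Δl = -1). Δl = ±1 satisfied.
Δm_l = 0 − (-3) = +3. E1 requires Δm_l = 0, ±1: violated.
The transition is electric-dipole forbidden.

forbidden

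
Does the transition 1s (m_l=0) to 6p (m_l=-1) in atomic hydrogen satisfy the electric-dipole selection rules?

allowed

l: 0 → 1 (Δl = +1). Δl = ±1 ok.
Δm_l = -1 − (0) = -1. E1 requires Δm_l = 0, ±1: ok.
All E1 selection rules are satisfied.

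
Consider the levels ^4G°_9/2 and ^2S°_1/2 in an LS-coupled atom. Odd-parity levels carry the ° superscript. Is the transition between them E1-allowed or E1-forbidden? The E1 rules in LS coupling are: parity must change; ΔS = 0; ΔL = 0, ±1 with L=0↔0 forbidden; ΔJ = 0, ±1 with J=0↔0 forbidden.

Initial level: S=3/2, L=4, J=9/2, parity odd. Final level: S=1/2, L=0, J=1/2, parity odd.
Parity must change: odd → odd — ✗.
ΔS = 0: S: 3/2 → 1/2 — ✗.
ΔL = 0, ±1 (not L=0↔0): L: 4 → 0, ΔL = -4 — ✗.
ΔJ = 0, ±1 (not J=0↔0): J: 9/2 → 1/2, ΔJ = -4 — ✗.
Rule(s) violated: parity, ΔS, ΔL, ΔJ.

forbidden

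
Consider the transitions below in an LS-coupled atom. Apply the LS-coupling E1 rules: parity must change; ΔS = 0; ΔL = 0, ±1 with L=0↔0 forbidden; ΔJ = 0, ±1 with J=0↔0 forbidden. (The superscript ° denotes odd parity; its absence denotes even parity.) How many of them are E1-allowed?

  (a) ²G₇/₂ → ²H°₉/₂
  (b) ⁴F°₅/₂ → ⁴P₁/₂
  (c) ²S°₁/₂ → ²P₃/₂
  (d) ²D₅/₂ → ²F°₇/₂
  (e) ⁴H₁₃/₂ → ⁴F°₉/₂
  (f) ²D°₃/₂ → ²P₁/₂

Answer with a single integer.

4

(a) allowed
(b) forbidden (ΔL, ΔJ fail)
(c) allowed
(d) allowed
(e) forbidden (ΔL, ΔJ fail)
(f) allowed
Total allowed: 4 of 6.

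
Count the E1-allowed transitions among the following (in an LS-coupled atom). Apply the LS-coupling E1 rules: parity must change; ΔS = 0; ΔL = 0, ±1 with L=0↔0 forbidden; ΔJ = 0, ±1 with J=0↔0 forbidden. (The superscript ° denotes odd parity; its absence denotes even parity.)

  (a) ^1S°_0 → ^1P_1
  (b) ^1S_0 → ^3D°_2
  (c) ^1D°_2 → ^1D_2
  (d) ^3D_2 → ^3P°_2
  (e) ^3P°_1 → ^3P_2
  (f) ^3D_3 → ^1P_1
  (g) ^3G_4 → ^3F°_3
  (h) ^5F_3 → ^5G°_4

(a) allowed
(b) forbidden (ΔS, ΔL, ΔJ fail)
(c) allowed
(d) allowed
(e) allowed
(f) forbidden (parity, ΔS, ΔJ fail)
(g) allowed
(h) allowed
Total allowed: 6 of 8.

6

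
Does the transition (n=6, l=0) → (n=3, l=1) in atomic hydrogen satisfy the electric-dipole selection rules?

allowed

Initial l = 0, final l = 1, so Δl = +1. E1 requires Δl = ±1: passes.
All E1 selection rules are satisfied.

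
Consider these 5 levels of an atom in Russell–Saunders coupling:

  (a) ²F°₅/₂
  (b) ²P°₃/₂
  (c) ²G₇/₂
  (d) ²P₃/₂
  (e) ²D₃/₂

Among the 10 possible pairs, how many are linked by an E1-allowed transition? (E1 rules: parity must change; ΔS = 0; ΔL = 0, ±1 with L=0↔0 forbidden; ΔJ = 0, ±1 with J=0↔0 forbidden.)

4

(a)–(b): forbidden (parity, ΔL).
(a)–(c): allowed.
(a)–(d): forbidden (ΔL).
(a)–(e): allowed.
(b)–(c): forbidden (ΔL, ΔJ).
(b)–(d): allowed.
(b)–(e): allowed.
(c)–(d): forbidden (parity, ΔL, ΔJ).
(c)–(e): forbidden (parity, ΔL, ΔJ).
(d)–(e): forbidden (parity).
Allowed pairs: 4 of 10.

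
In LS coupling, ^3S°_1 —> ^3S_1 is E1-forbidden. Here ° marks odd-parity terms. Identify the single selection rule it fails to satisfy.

the L=0 ↔ L=0 exclusion

Reading off the term symbols: S 1→1, L 0→0, J 1→1, parity odd→even.
ΔJ = 0, ±1 (not J=0↔0): J: 1 → 1, ΔJ = +0 — ok.
ΔL = 0, ±1 (not L=0↔0): L: 0 → 0, ΔL = +0 — fails.
Parity must change: odd → even — ok.
ΔS = 0: S: 1 → 1 — ok.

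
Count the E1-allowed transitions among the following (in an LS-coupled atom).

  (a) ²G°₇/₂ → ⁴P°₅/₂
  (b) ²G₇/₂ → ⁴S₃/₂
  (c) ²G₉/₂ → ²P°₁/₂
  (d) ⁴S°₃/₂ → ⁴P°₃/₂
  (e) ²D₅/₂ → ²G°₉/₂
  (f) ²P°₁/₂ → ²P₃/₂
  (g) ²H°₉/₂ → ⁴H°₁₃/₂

1

(a) forbidden (parity, ΔS, ΔL fail)
(b) forbidden (parity, ΔS, ΔL, ΔJ fail)
(c) forbidden (ΔL, ΔJ fail)
(d) forbidden (parity fails)
(e) forbidden (ΔL, ΔJ fail)
(f) allowed
(g) forbidden (parity, ΔS, ΔJ fail)
Total allowed: 1 of 7.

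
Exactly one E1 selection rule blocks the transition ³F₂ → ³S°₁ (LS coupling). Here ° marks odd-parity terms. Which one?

the ΔL = 0, ±1 rule

Initial level: S=1, L=3, J=2, parity even. Final level: S=1, L=0, J=1, parity odd.
ΔJ = 0, ±1 (not J=0↔0): J: 2 → 1, ΔJ = -1 — ok.
ΔS = 0: S: 1 → 1 — ok.
Parity must change: even → odd — ok.
ΔL = 0, ±1 (not L=0↔0): L: 3 → 0, ΔL = -3 — fails.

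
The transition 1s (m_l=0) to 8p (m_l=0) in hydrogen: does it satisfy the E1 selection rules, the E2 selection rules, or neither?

E1

Δl = 1 − 0 = +1; l_i + l_f = 1.
Δm_l = +0.
E1 (Δl = ±1, |Δm_l| ≤ 1): satisfied.
E2 (Δl = 0,±2, l_i+l_f ≥ 2, |Δm_l| ≤ 2): not satisfied.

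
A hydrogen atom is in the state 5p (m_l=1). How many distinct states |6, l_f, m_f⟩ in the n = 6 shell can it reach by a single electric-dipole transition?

4

E1 requires Δl = ±1, so l_f ∈ {0, 2}; with 0 ≤ l_f ≤ n_f−1 = 5, the allowed l_f values are {0, 2}.
For l_f = 0: m_f ∈ {m_i−1, m_i, m_i+1} ∩ [−0, 0] = {0} → 1 state.
For l_f = 2: m_f ∈ {m_i−1, m_i, m_i+1} ∩ [−2, 2] = {0, 1, 2} → 3 states.
Total: 4.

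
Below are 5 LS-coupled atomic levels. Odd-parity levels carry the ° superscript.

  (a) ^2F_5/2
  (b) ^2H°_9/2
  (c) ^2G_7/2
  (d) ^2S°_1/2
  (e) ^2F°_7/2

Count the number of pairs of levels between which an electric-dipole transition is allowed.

3

(a)–(b): forbidden (ΔL, ΔJ).
(a)–(c): forbidden (parity).
(a)–(d): forbidden (ΔL, ΔJ).
(a)–(e): allowed.
(b)–(c): allowed.
(b)–(d): forbidden (parity, ΔL, ΔJ).
(b)–(e): forbidden (parity, ΔL).
(c)–(d): forbidden (ΔL, ΔJ).
(c)–(e): allowed.
(d)–(e): forbidden (parity, ΔL, ΔJ).
Allowed pairs: 3 of 10.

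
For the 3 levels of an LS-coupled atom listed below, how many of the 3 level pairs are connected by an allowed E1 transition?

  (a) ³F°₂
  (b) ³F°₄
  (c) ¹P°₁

(a)–(b): forbidden (parity, ΔJ).
(a)–(c): forbidden (parity, ΔS, ΔL).
(b)–(c): forbidden (parity, ΔS, ΔL, ΔJ).
Allowed pairs: 0 of 3.

0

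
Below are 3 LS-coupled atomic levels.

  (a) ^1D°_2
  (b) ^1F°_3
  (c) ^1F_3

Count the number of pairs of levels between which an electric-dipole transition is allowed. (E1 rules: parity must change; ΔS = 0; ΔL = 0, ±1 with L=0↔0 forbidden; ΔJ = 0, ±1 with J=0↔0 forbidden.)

(a)–(b): forbidden (parity).
(a)–(c): allowed.
(b)–(c): allowed.
Allowed pairs: 2 of 3.

2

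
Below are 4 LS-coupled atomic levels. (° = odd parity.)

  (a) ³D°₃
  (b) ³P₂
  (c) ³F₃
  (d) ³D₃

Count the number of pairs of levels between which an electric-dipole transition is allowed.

(a)–(b): allowed.
(a)–(c): allowed.
(a)–(d): allowed.
(b)–(c): forbidden (parity, ΔL).
(b)–(d): forbidden (parity).
(c)–(d): forbidden (parity).
Allowed pairs: 3 of 6.

3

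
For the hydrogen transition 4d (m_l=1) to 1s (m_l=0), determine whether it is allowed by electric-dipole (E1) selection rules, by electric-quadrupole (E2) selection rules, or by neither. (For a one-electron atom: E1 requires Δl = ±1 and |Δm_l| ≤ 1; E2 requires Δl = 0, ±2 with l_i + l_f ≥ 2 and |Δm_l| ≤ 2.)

E2

Δl = 0 − 2 = -2; l_i + l_f = 2.
Δm_l = -1.
E1 (Δl = ±1, |Δm_l| ≤ 1): not satisfied.
E2 (Δl = 0,±2, l_i+l_f ≥ 2, |Δm_l| ≤ 2): satisfied.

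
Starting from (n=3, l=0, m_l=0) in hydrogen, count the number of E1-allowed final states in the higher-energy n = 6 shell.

3

E1 requires Δl = ±1, so l_f ∈ {-1, 1}; with 0 ≤ l_f ≤ n_f−1 = 5, the allowed l_f values are {1}.
For l_f = 1: m_f ∈ {m_i−1, m_i, m_i+1} ∩ [−1, 1] = {-1, 0, 1} → 3 states.
Total: 3.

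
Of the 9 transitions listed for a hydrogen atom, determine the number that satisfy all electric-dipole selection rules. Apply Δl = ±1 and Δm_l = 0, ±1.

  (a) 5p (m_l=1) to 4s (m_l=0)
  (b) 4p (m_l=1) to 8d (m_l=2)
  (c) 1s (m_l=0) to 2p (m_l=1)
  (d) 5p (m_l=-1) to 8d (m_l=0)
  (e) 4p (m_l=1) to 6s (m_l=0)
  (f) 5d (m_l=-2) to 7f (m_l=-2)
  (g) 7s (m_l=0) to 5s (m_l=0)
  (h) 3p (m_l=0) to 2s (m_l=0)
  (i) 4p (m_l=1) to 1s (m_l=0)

(a) allowed
(b) allowed
(c) allowed
(d) allowed
(e) allowed
(f) allowed
(g) forbidden — Δl = +0 (E1 requires Δl = ±1)
(h) allowed
(i) allowed
Total allowed: 8 of 9.

8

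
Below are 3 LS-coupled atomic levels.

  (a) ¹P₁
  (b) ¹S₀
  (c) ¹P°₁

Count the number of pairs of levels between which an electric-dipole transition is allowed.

2

(a)–(b): forbidden (parity).
(a)–(c): allowed.
(b)–(c): allowed.
Allowed pairs: 2 of 3.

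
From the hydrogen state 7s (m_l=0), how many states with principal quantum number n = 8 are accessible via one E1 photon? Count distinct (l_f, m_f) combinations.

3

E1 requires Δl = ±1, so l_f ∈ {-1, 1}; with 0 ≤ l_f ≤ n_f−1 = 7, the allowed l_f values are {1}.
For l_f = 1: m_f ∈ {m_i−1, m_i, m_i+1} ∩ [−1, 1] = {-1, 0, 1} → 3 states.
Total: 3.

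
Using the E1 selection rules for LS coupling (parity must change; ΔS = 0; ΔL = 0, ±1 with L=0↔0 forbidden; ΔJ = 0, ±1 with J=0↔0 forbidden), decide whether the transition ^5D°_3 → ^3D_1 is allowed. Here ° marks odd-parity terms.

Initial level: S=2, L=2, J=3, parity odd. Final level: S=1, L=2, J=1, parity even.
ΔJ = 0, ±1 (not J=0↔0): J: 3 → 1, ΔJ = -2 — fails.
ΔS = 0: S: 2 → 1 — fails.
Parity must change: odd → even — ok.
ΔL = 0, ±1 (not L=0↔0): L: 2 → 2, ΔL = +0 — ok.
Rule(s) violated: ΔS, ΔJ.

forbidden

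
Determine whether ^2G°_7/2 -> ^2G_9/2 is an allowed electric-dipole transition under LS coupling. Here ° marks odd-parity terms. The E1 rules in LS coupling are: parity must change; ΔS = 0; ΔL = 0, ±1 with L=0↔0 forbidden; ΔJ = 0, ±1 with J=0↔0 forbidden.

Reading off the term symbols: S 1/2→1/2, L 4→4, J 7/2→9/2, parity odd→even.
Parity must change: odd → even — ✓.
ΔS = 0: S: 1/2 → 1/2 — ✓.
ΔL = 0, ±1 (not L=0↔0): L: 4 → 4, ΔL = +0 — ✓.
ΔJ = 0, ±1 (not J=0↔0): J: 7/2 → 9/2, ΔJ = +1 — ✓.
All four E1 rules are satisfied.

allowed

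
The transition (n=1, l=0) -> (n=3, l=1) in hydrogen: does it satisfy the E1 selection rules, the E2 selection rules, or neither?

E1

Δl = 1 − 0 = +1; l_i + l_f = 1.
E1 (Δl = ±1): satisfied.
E2 (Δl = 0,±2, l_i+l_f ≥ 2): not satisfied.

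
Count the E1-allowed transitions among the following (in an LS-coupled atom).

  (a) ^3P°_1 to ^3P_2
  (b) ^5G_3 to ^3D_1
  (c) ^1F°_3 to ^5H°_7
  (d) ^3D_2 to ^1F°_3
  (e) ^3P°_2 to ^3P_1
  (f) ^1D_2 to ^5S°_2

(a) allowed
(b) forbidden (parity, ΔS, ΔL, ΔJ fail)
(c) forbidden (parity, ΔS, ΔL, ΔJ fail)
(d) forbidden (ΔS fails)
(e) allowed
(f) forbidden (ΔS, ΔL fail)
Total allowed: 2 of 6.

2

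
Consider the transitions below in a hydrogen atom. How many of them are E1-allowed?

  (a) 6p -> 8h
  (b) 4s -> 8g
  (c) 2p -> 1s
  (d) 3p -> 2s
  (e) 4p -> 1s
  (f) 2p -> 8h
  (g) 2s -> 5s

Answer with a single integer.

(a) forbidden — Δl = +4 (E1 requires Δl = ±1)
(b) forbidden — Δl = +4 (E1 requires Δl = ±1)
(c) allowed
(d) allowed
(e) allowed
(f) forbidden — Δl = +4 (E1 requires Δl = ±1)
(g) forbidden — Δl = +0 (E1 requires Δl = ±1)
Total allowed: 3 of 7.

3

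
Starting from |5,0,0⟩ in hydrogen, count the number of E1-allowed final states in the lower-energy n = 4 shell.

E1 requires Δl = ±1, so l_f ∈ {-1, 1}; with 0 ≤ l_f ≤ n_f−1 = 3, the allowed l_f values are {1}.
For l_f = 1: m_f ∈ {m_i−1, m_i, m_i+1} ∩ [−1, 1] = {-1, 0, 1} → 3 states.
Total: 3.

3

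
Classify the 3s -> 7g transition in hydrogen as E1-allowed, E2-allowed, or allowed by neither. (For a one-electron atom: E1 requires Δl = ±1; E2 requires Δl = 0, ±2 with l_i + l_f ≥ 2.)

neither

Δl = 4 − 0 = +4; l_i + l_f = 4.
E1 (Δl = ±1): not satisfied.
E2 (Δl = 0,±2, l_i+l_f ≥ 2): not satisfied.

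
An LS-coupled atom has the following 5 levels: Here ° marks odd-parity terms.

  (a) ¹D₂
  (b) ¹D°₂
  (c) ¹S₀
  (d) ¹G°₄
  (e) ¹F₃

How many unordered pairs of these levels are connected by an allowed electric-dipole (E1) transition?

(a)–(b): allowed.
(a)–(c): forbidden (parity, ΔL, ΔJ).
(a)–(d): forbidden (ΔL, ΔJ).
(a)–(e): forbidden (parity).
(b)–(c): forbidden (ΔL, ΔJ).
(b)–(d): forbidden (parity, ΔL, ΔJ).
(b)–(e): allowed.
(c)–(d): forbidden (ΔL, ΔJ).
(c)–(e): forbidden (parity, ΔL, ΔJ).
(d)–(e): allowed.
Allowed pairs: 3 of 10.

3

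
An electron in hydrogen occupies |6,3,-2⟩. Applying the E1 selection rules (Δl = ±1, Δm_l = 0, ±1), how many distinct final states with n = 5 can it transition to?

E1 requires Δl = ±1, so l_f ∈ {2, 4}; with 0 ≤ l_f ≤ n_f−1 = 4, the allowed l_f values are {2, 4}.
For l_f = 2: m_f ∈ {m_i−1, m_i, m_i+1} ∩ [−2, 2] = {-2, -1} → 2 states.
For l_f = 4: m_f ∈ {m_i−1, m_i, m_i+1} ∩ [−4, 4] = {-3, -2, -1} → 3 states.
Total: 5.

5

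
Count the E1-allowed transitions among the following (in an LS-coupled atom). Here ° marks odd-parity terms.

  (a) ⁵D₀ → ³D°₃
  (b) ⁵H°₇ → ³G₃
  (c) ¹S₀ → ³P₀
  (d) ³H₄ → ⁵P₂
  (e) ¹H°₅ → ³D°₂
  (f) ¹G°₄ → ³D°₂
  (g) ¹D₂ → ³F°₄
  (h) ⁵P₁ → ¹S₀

0

(a) forbidden (ΔS, ΔJ fail)
(b) forbidden (ΔS, ΔJ fail)
(c) forbidden (parity, ΔS, ΔJ fail)
(d) forbidden (parity, ΔS, ΔL, ΔJ fail)
(e) forbidden (parity, ΔS, ΔL, ΔJ fail)
(f) forbidden (parity, ΔS, ΔL, ΔJ fail)
(g) forbidden (ΔS, ΔJ fail)
(h) forbidden (parity, ΔS fail)
Total allowed: 0 of 8.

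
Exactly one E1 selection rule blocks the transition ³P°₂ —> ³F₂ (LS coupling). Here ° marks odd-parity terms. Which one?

the ΔL = 0, ±1 rule

Initial level: S=1, L=1, J=2, parity odd. Final level: S=1, L=3, J=2, parity even.
ΔS = 0: S: 1 → 1 — passes.
Parity must change: odd → even — passes.
ΔJ = 0, ±1 (not J=0↔0): J: 2 → 2, ΔJ = +0 — passes.
ΔL = 0, ±1 (not L=0↔0): L: 1 → 3, ΔL = +2 — fails.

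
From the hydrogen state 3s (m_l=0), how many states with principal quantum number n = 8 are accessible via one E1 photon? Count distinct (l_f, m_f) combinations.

3

E1 requires Δl = ±1, so l_f ∈ {-1, 1}; with 0 ≤ l_f ≤ n_f−1 = 7, the allowed l_f values are {1}.
For l_f = 1: m_f ∈ {m_i−1, m_i, m_i+1} ∩ [−1, 1] = {-1, 0, 1} → 3 states.
Total: 3.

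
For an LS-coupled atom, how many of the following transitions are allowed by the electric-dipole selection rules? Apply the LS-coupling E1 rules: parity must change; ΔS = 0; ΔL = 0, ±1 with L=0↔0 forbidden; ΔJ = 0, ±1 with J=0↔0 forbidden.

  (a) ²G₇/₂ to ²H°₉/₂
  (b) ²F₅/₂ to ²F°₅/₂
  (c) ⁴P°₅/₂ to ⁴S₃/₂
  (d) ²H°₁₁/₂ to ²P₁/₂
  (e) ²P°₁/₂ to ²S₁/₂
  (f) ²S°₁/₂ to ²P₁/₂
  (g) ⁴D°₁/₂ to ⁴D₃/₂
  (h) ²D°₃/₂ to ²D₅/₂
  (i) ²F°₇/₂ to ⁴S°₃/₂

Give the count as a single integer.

7

(a) allowed
(b) allowed
(c) allowed
(d) forbidden (ΔL, ΔJ fail)
(e) allowed
(f) allowed
(g) allowed
(h) allowed
(i) forbidden (parity, ΔS, ΔL, ΔJ fail)
Total allowed: 7 of 9.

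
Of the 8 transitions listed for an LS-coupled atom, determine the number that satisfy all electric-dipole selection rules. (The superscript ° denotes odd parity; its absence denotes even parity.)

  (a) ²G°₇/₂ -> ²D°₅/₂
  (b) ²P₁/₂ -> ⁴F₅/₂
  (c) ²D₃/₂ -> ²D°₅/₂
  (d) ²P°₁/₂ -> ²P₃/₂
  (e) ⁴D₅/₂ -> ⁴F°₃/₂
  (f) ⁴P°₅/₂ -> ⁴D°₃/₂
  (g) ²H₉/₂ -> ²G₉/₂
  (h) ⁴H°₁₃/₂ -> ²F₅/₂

3

(a) forbidden (parity, ΔL fail)
(b) forbidden (parity, ΔS, ΔL, ΔJ fail)
(c) allowed
(d) allowed
(e) allowed
(f) forbidden (parity fails)
(g) forbidden (parity fails)
(h) forbidden (ΔS, ΔL, ΔJ fail)
Total allowed: 3 of 8.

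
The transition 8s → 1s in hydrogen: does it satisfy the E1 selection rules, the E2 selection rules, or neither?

Δl = 0 − 0 = +0; l_i + l_f = 0.
E1 (Δl = ±1): not satisfied.
E2 (Δl = 0,±2, l_i+l_f ≥ 2): not satisfied.

neither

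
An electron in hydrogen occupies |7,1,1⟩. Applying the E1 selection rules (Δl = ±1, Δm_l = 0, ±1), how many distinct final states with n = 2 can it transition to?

E1 requires Δl = ±1, so l_f ∈ {0, 2}; with 0 ≤ l_f ≤ n_f−1 = 1, the allowed l_f values are {0}.
For l_f = 0: m_f ∈ {m_i−1, m_i, m_i+1} ∩ [−0, 0] = {0} → 1 state.
Total: 1.

1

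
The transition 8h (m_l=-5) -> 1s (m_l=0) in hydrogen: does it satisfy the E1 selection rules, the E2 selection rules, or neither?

neither

Δl = 0 − 5 = -5; l_i + l_f = 5.
Δm_l = +5.
E1 (Δl = ±1, |Δm_l| ≤ 1): not satisfied.
E2 (Δl = 0,±2, l_i+l_f ≥ 2, |Δm_l| ≤ 2): not satisfied.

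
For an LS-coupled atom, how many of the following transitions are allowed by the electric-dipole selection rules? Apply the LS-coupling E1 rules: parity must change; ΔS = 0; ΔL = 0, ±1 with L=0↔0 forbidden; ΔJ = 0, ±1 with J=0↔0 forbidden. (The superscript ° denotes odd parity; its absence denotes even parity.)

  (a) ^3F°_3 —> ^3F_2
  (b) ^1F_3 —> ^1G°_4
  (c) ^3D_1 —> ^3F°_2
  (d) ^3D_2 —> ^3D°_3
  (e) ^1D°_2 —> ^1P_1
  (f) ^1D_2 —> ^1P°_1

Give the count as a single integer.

(a) allowed
(b) allowed
(c) allowed
(d) allowed
(e) allowed
(f) allowed
Total allowed: 6 of 6.

6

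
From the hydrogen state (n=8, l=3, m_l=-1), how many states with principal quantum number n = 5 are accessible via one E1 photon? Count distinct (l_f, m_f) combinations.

6

E1 requires Δl = ±1, so l_f ∈ {2, 4}; with 0 ≤ l_f ≤ n_f−1 = 4, the allowed l_f values are {2, 4}.
For l_f = 2: m_f ∈ {m_i−1, m_i, m_i+1} ∩ [−2, 2] = {-2, -1, 0} → 3 states.
For l_f = 4: m_f ∈ {m_i−1, m_i, m_i+1} ∩ [−4, 4] = {-2, -1, 0} → 3 states.
Total: 6.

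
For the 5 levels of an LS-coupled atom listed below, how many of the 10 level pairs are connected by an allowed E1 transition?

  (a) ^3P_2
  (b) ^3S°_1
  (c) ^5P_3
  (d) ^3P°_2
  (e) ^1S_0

2

(a)–(b): allowed.
(a)–(c): forbidden (parity, ΔS).
(a)–(d): allowed.
(a)–(e): forbidden (parity, ΔS, ΔJ).
(b)–(c): forbidden (ΔS, ΔJ).
(b)–(d): forbidden (parity).
(b)–(e): forbidden (ΔS, ΔL).
(c)–(d): forbidden (ΔS).
(c)–(e): forbidden (parity, ΔS, ΔJ).
(d)–(e): forbidden (ΔS, ΔJ).
Allowed pairs: 2 of 10.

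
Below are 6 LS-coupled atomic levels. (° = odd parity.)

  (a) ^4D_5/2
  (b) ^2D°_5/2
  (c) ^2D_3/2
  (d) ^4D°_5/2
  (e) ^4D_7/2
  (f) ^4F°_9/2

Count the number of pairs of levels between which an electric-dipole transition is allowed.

(a)–(b): forbidden (ΔS).
(a)–(c): forbidden (parity, ΔS).
(a)–(d): allowed.
(a)–(e): forbidden (parity).
(a)–(f): forbidden (ΔJ).
(b)–(c): allowed.
(b)–(d): forbidden (parity, ΔS).
(b)–(e): forbidden (ΔS).
(b)–(f): forbidden (parity, ΔS, ΔJ).
(c)–(d): forbidden (ΔS).
(c)–(e): forbidden (parity, ΔS, ΔJ).
(c)–(f): forbidden (ΔS, ΔJ).
(d)–(e): allowed.
(d)–(f): forbidden (parity, ΔJ).
(e)–(f): allowed.
Allowed pairs: 4 of 15.

4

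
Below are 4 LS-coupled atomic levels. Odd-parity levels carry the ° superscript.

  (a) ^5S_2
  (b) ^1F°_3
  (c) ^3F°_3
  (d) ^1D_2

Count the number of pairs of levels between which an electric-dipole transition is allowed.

1

(a)–(b): forbidden (ΔS, ΔL).
(a)–(c): forbidden (ΔS, ΔL).
(a)–(d): forbidden (parity, ΔS, ΔL).
(b)–(c): forbidden (parity, ΔS).
(b)–(d): allowed.
(c)–(d): forbidden (ΔS).
Allowed pairs: 1 of 6.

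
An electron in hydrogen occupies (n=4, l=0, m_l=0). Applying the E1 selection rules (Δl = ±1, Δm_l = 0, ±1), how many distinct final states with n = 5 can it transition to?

3

E1 requires Δl = ±1, so l_f ∈ {-1, 1}; with 0 ≤ l_f ≤ n_f−1 = 4, the allowed l_f values are {1}.
For l_f = 1: m_f ∈ {m_i−1, m_i, m_i+1} ∩ [−1, 1] = {-1, 0, 1} → 3 states.
Total: 3.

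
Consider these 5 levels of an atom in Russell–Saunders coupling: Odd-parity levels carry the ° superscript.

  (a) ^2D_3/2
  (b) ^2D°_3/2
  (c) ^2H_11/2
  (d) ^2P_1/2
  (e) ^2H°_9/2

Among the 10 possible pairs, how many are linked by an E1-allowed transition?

(a)–(b): allowed.
(a)–(c): forbidden (parity, ΔL, ΔJ).
(a)–(d): forbidden (parity).
(a)–(e): forbidden (ΔL, ΔJ).
(b)–(c): forbidden (ΔL, ΔJ).
(b)–(d): allowed.
(b)–(e): forbidden (parity, ΔL, ΔJ).
(c)–(d): forbidden (parity, ΔL, ΔJ).
(c)–(e): allowed.
(d)–(e): forbidden (ΔL, ΔJ).
Allowed pairs: 3 of 10.

3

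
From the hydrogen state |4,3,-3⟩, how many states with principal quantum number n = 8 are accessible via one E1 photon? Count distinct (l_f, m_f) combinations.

4

E1 requires Δl = ±1, so l_f ∈ {2, 4}; with 0 ≤ l_f ≤ n_f−1 = 7, the allowed l_f values are {2, 4}.
For l_f = 2: m_f ∈ {m_i−1, m_i, m_i+1} ∩ [−2, 2] = {-2} → 1 state.
For l_f = 4: m_f ∈ {m_i−1, m_i, m_i+1} ∩ [−4, 4] = {-4, -3, -2} → 3 states.
Total: 4.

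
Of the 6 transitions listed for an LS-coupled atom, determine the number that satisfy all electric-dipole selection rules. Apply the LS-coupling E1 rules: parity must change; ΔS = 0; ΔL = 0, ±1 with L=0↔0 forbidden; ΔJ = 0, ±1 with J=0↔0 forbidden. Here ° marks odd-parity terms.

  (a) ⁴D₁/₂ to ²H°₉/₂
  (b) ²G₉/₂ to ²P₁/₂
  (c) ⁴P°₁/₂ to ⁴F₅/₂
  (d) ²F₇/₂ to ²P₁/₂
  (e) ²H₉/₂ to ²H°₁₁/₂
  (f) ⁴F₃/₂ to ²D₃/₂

1

(a) forbidden (ΔS, ΔL, ΔJ fail)
(b) forbidden (parity, ΔL, ΔJ fail)
(c) forbidden (ΔL, ΔJ fail)
(d) forbidden (parity, ΔL, ΔJ fail)
(e) allowed
(f) forbidden (parity, ΔS fail)
Total allowed: 1 of 6.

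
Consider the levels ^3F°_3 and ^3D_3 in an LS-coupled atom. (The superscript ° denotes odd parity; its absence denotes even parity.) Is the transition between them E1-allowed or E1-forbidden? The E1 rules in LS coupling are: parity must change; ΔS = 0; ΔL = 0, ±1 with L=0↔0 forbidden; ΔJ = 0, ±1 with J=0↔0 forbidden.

Reading off the term symbols: S 1→1, L 3→2, J 3→3, parity odd→even.
ΔJ = 0, ±1 (not J=0↔0): J: 3 → 3, ΔJ = +0 — passes.
ΔS = 0: S: 1 → 1 — passes.
Parity must change: odd → even — passes.
ΔL = 0, ±1 (not L=0↔0): L: 3 → 2, ΔL = -1 — passes.
All four E1 rules are satisfied.

allowed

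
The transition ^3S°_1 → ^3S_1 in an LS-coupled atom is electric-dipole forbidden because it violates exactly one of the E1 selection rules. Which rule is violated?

the L=0 ↔ L=0 exclusion

Parity must change: odd → even — satisfied.
ΔS = 0: S: 1 → 1 — satisfied.
ΔL = 0, ±1 (not L=0↔0): L: 0 → 0, ΔL = +0 — violated.
ΔJ = 0, ±1 (not J=0↔0): J: 1 → 1, ΔJ = +0 — satisfied.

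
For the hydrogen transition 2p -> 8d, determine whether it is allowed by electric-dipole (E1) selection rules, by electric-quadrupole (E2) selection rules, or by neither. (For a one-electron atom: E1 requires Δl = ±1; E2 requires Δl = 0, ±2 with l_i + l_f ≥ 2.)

E1

Δl = 2 − 1 = +1; l_i + l_f = 3.
E1 (Δl = ±1): satisfied.
E2 (Δl = 0,±2, l_i+l_f ≥ 2): not satisfied.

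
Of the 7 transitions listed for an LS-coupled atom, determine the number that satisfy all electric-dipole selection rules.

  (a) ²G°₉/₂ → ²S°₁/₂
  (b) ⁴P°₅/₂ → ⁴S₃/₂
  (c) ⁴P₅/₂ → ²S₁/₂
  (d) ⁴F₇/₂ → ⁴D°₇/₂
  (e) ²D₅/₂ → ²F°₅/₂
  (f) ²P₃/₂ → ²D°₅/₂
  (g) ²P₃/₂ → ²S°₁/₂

(a) forbidden (parity, ΔL, ΔJ fail)
(b) allowed
(c) forbidden (parity, ΔS, ΔJ fail)
(d) allowed
(e) allowed
(f) allowed
(g) allowed
Total allowed: 5 of 7.

5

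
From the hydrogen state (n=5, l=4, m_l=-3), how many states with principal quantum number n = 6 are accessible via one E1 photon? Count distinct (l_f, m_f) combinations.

E1 requires Δl = ±1, so l_f ∈ {3, 5}; with 0 ≤ l_f ≤ n_f−1 = 5, the allowed l_f values are {3, 5}.
For l_f = 3: m_f ∈ {m_i−1, m_i, m_i+1} ∩ [−3, 3] = {-3, -2} → 2 states.
For l_f = 5: m_f ∈ {m_i−1, m_i, m_i+1} ∩ [−5, 5] = {-4, -3, -2} → 3 states.
Total: 5.

5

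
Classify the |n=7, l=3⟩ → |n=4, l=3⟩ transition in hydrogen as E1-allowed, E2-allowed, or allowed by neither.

Δl = 3 − 3 = +0; l_i + l_f = 6.
E1 (Δl = ±1): not satisfied.
E2 (Δl = 0,±2, l_i+l_f ≥ 2): satisfied.

E2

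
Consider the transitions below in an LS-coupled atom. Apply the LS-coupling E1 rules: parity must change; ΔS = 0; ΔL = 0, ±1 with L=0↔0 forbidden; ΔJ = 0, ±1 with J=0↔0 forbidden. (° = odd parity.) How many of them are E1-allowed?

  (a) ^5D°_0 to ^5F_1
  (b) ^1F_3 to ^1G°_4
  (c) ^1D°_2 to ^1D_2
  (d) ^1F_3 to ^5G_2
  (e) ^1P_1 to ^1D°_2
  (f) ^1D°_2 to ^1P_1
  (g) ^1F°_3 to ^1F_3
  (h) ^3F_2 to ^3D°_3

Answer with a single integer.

(a) allowed
(b) allowed
(c) allowed
(d) forbidden (parity, ΔS fail)
(e) allowed
(f) allowed
(g) allowed
(h) allowed
Total allowed: 7 of 8.

7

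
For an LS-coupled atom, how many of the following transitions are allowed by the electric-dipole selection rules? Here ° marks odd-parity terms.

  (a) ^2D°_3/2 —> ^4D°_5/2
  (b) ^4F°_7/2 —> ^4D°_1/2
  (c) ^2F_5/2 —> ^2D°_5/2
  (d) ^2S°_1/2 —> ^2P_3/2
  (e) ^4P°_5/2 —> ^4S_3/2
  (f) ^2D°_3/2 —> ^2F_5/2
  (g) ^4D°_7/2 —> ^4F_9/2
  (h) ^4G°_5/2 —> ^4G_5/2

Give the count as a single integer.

(a) forbidden (parity, ΔS fail)
(b) forbidden (parity, ΔJ fail)
(c) allowed
(d) allowed
(e) allowed
(f) allowed
(g) allowed
(h) allowed
Total allowed: 6 of 8.

6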